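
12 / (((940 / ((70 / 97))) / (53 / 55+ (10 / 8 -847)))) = -3902913 / 501490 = -7.78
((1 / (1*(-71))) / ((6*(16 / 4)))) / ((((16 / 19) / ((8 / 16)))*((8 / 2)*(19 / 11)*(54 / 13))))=-143 / 11778048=-0.00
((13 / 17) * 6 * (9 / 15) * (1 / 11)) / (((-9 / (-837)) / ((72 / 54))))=29016 / 935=31.03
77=77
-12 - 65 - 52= -129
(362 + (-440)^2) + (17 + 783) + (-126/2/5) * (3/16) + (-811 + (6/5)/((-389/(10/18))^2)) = 63392763835097/326853360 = 193948.64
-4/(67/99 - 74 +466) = -396/38875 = -0.01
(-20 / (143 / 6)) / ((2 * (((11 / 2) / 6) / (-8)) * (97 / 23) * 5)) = 26496 / 152581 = 0.17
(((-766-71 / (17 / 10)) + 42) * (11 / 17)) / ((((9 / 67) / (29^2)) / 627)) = -1945068674.23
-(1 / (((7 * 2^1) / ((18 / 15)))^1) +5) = -178 / 35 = -5.09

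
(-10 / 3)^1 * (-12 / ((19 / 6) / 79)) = 18960 / 19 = 997.89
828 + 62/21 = 17450/21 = 830.95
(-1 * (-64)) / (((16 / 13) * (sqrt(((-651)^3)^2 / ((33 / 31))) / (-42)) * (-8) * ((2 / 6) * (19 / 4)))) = 0.00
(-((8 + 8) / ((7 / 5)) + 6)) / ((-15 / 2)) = 244 / 105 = 2.32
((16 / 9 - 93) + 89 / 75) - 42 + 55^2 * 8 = 5415292 / 225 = 24067.96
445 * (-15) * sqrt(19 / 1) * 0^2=0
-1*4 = -4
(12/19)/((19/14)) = 168/361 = 0.47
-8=-8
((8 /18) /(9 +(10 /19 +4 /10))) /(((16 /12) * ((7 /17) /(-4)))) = -6460 /19803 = -0.33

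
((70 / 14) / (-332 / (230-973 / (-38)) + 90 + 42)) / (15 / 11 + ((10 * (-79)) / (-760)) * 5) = 2030017 / 348160375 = 0.01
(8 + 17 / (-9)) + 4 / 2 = 73 / 9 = 8.11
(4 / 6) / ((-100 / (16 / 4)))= -2 / 75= -0.03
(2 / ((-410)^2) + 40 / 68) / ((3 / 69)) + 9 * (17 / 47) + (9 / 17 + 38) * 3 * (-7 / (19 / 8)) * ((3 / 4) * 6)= -1934717267387 / 1275963050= -1516.28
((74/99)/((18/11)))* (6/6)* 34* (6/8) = 629/54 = 11.65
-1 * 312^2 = -97344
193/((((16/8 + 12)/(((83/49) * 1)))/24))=192228/343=560.43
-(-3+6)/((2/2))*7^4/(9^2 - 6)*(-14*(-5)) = -33614/5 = -6722.80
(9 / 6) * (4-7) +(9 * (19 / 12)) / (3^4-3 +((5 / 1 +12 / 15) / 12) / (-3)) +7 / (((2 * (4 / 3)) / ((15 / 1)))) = 3929589 / 112088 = 35.06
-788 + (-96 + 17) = -867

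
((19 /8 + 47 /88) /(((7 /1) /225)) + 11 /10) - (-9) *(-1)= 85.61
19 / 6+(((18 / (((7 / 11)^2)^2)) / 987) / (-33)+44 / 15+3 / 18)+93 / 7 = 231634961 / 11848935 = 19.55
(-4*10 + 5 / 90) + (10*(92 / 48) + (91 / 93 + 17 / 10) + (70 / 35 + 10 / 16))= -172693 / 11160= -15.47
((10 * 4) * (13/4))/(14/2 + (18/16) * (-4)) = 52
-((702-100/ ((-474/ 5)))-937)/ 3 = 55445/ 711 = 77.98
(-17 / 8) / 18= -17 / 144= -0.12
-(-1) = 1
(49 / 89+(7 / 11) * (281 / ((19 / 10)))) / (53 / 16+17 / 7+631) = 197217552 / 1326530315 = 0.15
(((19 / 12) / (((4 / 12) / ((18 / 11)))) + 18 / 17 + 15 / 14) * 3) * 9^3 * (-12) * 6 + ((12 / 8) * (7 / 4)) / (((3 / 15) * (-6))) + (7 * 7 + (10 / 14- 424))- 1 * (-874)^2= -2323615.22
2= 2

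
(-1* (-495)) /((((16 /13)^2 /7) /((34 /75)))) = 663663 /640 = 1036.97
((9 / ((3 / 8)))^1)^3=13824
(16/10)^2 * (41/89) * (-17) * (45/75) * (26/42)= -579904/77875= -7.45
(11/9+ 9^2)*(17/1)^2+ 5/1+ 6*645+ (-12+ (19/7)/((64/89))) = 111400115/4032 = 27629.00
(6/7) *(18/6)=18/7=2.57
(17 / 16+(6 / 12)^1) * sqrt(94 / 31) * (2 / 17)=0.32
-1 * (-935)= 935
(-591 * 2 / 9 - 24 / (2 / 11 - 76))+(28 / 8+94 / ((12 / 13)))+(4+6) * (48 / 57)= -45590 / 2641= -17.26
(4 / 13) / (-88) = -0.00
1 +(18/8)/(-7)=19/28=0.68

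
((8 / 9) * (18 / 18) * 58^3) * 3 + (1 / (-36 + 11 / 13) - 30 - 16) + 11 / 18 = 4279603229 / 8226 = 520253.25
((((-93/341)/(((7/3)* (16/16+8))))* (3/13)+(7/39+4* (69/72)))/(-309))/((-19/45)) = 0.03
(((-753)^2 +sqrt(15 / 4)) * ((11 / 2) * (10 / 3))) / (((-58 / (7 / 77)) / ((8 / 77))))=-3780060 / 2233 - 10 * sqrt(15) / 6699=-1692.82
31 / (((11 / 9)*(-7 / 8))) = -2232 / 77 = -28.99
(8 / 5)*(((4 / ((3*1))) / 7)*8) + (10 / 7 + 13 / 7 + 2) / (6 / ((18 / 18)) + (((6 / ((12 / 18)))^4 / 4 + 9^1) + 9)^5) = 1095642063255188203264 / 449384440007010708795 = 2.44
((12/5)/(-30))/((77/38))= -76/1925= -0.04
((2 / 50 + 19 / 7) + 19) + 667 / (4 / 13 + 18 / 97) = 149558179 / 108850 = 1373.98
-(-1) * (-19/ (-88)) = 0.22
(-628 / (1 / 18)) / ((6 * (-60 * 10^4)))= 157 / 50000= 0.00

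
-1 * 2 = -2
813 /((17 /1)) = 813 /17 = 47.82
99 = 99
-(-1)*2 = 2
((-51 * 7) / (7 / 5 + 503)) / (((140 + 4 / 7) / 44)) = -45815 / 206804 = -0.22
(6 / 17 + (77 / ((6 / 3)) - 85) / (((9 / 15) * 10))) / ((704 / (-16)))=503 / 2992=0.17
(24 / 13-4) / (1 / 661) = -18508 / 13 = -1423.69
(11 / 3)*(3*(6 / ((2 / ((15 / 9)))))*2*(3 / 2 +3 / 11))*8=1560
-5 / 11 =-0.45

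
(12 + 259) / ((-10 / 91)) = -24661 / 10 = -2466.10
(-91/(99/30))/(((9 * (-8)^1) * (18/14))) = 3185/10692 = 0.30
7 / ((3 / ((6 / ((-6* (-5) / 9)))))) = 21 / 5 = 4.20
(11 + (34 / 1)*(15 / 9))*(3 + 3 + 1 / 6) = 7511 / 18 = 417.28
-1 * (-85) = 85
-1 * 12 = -12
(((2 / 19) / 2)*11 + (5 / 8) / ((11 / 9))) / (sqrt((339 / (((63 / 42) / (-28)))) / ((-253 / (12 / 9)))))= 1823*sqrt(1200738) / 10580416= 0.19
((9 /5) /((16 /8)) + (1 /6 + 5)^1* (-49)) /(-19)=3784 /285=13.28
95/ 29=3.28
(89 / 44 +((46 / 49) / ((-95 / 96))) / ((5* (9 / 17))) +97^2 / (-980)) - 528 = -823279123 / 1536150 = -535.94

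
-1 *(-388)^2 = -150544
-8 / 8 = -1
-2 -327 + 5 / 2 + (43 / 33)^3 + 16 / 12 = -23212015 / 71874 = -322.95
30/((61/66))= 1980/61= 32.46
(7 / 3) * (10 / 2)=11.67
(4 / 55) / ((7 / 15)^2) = 180 / 539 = 0.33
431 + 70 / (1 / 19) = 1761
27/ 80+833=66667/ 80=833.34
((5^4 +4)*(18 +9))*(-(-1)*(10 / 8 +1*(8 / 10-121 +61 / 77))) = -3090277629 / 1540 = -2006673.79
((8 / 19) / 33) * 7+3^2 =5699 / 627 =9.09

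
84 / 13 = 6.46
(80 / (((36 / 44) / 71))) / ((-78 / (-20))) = 624800 / 351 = 1780.06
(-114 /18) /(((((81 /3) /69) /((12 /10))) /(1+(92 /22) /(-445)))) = -4238026 /220275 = -19.24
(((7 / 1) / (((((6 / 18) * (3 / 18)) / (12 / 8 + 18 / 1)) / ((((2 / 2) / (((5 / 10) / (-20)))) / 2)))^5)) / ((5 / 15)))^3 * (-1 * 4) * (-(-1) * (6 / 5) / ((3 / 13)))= 954504326153962164904470719980288454113159702118400000000000000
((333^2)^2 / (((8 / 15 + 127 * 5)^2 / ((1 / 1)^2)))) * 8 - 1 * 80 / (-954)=10557667192734160 / 43348848453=243551.27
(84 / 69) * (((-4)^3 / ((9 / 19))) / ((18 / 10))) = -170240 / 1863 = -91.38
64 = 64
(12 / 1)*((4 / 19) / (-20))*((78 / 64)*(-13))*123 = 187083 / 760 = 246.16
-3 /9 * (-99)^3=323433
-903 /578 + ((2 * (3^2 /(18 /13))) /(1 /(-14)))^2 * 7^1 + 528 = 134323985 /578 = 232394.44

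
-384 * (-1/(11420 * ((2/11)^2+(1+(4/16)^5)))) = 3964928/121928485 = 0.03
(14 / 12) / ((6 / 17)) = 119 / 36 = 3.31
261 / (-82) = -3.18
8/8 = 1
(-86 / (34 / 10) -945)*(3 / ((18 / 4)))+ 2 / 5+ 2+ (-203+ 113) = -187288 / 255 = -734.46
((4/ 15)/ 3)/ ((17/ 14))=56/ 765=0.07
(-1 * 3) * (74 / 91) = -222 / 91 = -2.44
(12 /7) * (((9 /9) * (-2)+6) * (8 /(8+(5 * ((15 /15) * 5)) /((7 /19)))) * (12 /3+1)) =640 /177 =3.62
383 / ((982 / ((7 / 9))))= 0.30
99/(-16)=-99/16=-6.19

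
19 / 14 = 1.36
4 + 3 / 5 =23 / 5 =4.60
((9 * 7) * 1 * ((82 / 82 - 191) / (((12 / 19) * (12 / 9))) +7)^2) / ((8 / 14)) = 5269607.19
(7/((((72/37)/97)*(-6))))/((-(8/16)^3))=25123/54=465.24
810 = 810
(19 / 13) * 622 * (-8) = -94544 / 13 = -7272.62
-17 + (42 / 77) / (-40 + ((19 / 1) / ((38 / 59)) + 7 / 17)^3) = -196405817987 / 11553297283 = -17.00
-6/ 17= -0.35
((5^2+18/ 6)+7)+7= 42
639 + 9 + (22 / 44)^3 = 648.12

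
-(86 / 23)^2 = -7396 / 529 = -13.98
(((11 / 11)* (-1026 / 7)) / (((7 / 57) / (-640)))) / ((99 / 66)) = 24952320 / 49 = 509231.02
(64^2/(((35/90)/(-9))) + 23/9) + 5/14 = -11943569/126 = -94790.23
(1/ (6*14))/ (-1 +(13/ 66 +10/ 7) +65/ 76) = 209/ 25997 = 0.01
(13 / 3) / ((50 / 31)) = 403 / 150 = 2.69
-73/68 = -1.07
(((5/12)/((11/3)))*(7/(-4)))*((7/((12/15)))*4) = -1225/176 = -6.96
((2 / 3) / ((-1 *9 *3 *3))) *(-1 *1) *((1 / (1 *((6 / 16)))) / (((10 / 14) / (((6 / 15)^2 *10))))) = 0.05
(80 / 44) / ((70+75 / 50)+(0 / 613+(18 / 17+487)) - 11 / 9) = 0.00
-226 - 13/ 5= -1143/ 5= -228.60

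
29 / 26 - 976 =-25347 / 26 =-974.88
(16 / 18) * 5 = 40 / 9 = 4.44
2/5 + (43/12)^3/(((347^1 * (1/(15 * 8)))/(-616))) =-153044729/15615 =-9801.14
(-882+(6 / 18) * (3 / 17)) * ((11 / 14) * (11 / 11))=-692.95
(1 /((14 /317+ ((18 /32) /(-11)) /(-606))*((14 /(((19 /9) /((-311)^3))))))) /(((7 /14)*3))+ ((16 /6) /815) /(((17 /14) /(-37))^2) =2028580713367902962944 /667758619526662291635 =3.04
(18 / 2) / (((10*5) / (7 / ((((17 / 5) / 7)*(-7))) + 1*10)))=243 / 170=1.43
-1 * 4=-4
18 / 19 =0.95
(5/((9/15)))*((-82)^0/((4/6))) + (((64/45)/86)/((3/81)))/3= 12.65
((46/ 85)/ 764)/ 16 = 23/ 519520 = 0.00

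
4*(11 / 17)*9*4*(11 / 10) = 8712 / 85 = 102.49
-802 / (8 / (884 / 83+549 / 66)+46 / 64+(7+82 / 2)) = -888923968 / 54466539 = -16.32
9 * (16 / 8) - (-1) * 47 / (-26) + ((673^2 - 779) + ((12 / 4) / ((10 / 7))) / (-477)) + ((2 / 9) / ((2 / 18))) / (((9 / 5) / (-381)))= 1556254134 / 3445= 451742.85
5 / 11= 0.45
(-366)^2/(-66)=-22326/11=-2029.64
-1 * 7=-7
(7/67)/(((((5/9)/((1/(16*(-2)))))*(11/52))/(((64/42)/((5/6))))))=-936/18425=-0.05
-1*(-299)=299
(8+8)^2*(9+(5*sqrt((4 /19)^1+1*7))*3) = 2304+3840*sqrt(2603) /19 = 12615.33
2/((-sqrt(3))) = -2*sqrt(3)/3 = -1.15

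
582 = 582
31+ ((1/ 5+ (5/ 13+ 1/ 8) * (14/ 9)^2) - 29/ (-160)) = 5494873/ 168480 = 32.61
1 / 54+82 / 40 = 1117 / 540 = 2.07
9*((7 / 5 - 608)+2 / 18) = -27292 / 5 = -5458.40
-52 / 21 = -2.48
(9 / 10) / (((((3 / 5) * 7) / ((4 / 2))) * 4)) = 3 / 28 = 0.11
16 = 16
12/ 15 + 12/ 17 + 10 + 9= 1743/ 85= 20.51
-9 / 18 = -0.50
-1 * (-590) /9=590 /9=65.56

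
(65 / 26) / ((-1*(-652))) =5 / 1304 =0.00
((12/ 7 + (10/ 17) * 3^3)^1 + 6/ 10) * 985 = 2132919/ 119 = 17923.69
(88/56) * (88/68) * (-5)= -1210/119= -10.17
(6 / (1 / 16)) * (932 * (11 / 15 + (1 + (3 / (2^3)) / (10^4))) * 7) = 678510679 / 625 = 1085617.09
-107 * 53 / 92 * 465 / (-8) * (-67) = -176680005 / 736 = -240054.35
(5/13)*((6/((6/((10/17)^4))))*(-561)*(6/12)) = -825000/63869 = -12.92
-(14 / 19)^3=-2744 / 6859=-0.40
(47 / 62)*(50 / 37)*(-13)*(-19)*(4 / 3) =1160900 / 3441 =337.37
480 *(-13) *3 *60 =-1123200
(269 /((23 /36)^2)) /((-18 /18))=-348624 /529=-659.02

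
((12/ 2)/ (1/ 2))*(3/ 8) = 4.50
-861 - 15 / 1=-876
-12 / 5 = -2.40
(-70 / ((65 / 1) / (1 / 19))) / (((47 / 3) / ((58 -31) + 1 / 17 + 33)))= -42882 / 197353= -0.22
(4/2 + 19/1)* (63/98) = 27/2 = 13.50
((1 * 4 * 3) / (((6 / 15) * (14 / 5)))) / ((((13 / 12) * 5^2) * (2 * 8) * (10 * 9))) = 1 / 3640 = 0.00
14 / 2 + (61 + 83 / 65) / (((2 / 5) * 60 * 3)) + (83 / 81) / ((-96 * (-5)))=3976343 / 505440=7.87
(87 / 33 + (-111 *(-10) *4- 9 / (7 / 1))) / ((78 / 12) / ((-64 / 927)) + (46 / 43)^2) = -80938037248 / 1694881727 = -47.75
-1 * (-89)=89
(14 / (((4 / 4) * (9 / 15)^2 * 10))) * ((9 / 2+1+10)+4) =455 / 6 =75.83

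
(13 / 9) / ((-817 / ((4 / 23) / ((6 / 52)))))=-1352 / 507357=-0.00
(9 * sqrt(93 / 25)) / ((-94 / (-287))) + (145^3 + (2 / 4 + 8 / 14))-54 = 2583 * sqrt(93) / 470 + 42680009 / 14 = 3048625.07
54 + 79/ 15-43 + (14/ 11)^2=32464/ 1815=17.89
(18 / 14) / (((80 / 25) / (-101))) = -4545 / 112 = -40.58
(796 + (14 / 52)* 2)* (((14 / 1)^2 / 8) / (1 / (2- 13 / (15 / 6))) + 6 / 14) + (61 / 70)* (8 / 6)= -84774799 / 1365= -62106.08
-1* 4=-4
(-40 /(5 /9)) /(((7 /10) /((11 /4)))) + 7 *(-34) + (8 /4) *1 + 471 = -335 /7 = -47.86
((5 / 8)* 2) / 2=5 / 8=0.62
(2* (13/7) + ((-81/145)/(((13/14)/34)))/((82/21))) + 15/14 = -489637/1081990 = -0.45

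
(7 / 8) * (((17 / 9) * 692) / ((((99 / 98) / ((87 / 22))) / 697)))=20390126519 / 6534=3120619.30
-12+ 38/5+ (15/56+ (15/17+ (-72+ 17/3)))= -993647/14280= -69.58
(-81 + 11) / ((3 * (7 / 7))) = -70 / 3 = -23.33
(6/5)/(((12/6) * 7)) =3/35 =0.09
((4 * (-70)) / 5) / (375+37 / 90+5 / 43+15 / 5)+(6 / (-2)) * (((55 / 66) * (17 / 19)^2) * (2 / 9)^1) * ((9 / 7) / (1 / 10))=-21715470890 / 3701804827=-5.87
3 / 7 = 0.43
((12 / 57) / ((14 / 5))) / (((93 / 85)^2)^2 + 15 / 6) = 1044012500 / 54611599091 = 0.02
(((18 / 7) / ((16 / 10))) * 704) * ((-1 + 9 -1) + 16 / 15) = 63888 / 7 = 9126.86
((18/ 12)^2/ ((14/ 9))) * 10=14.46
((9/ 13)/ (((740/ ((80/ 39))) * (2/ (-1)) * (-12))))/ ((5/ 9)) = 0.00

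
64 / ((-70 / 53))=-1696 / 35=-48.46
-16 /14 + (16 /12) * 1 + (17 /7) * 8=412 /21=19.62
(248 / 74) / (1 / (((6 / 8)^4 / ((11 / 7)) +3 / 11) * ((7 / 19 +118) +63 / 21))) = 192.83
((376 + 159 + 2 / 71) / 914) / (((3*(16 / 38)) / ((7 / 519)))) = 5052271 / 808319664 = 0.01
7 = 7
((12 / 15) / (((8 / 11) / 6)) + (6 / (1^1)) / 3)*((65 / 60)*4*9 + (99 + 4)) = 6106 / 5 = 1221.20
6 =6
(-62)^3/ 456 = -29791/ 57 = -522.65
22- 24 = -2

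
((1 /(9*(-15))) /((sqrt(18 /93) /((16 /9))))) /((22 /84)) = -112*sqrt(186) /13365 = -0.11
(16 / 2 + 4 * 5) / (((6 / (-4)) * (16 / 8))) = -28 / 3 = -9.33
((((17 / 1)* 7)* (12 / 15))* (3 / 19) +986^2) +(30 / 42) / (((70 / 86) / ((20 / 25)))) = 905129124 / 931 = 972211.73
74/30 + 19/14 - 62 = -12217/210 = -58.18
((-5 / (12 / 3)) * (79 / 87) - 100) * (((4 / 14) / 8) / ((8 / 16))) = -35195 / 4872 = -7.22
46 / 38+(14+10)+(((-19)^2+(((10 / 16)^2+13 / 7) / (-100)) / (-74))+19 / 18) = 219541004197 / 566899200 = 387.27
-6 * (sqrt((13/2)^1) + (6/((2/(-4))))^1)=72- 3 * sqrt(26)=56.70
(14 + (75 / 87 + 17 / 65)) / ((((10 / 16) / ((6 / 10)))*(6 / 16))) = 1824512 / 47125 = 38.72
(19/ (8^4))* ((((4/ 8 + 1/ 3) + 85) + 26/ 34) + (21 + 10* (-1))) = 189145/ 417792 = 0.45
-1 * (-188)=188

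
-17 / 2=-8.50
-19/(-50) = 19/50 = 0.38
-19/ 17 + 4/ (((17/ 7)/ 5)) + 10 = 291/ 17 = 17.12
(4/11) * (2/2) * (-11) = -4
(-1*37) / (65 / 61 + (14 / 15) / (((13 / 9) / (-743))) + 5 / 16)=2347280 / 30369631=0.08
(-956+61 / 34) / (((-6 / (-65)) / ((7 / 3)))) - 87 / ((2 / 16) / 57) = -39040829 / 612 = -63792.20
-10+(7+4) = 1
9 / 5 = 1.80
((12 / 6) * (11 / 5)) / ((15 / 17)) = 374 / 75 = 4.99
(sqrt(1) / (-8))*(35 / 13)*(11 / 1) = -385 / 104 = -3.70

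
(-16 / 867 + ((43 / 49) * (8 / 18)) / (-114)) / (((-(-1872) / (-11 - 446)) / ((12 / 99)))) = 36312763 / 56097187146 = 0.00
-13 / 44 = -0.30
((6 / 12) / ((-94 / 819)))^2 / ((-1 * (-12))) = 223587 / 141376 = 1.58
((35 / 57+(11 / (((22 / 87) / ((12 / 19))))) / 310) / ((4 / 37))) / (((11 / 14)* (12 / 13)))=2612792 / 291555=8.96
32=32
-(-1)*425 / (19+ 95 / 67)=28475 / 1368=20.82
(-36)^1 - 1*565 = -601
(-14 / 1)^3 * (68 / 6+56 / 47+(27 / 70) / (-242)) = -2931398834 / 85305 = -34363.74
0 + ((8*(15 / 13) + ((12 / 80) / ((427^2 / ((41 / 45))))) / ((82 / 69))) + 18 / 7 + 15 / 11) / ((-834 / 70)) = -68654685889 / 62128346280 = -1.11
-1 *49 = -49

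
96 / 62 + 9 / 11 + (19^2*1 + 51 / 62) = 248377 / 682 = 364.19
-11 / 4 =-2.75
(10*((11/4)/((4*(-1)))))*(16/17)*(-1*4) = 440/17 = 25.88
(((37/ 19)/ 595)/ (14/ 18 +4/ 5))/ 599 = 333/ 96158069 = 0.00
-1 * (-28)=28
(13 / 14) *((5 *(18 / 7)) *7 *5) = 2925 / 7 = 417.86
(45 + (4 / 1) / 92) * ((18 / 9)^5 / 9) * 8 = 265216 / 207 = 1281.24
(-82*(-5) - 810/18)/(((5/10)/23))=16790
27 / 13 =2.08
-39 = -39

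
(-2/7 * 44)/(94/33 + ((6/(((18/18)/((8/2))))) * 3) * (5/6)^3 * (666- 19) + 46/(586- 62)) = -253616/543916653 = -0.00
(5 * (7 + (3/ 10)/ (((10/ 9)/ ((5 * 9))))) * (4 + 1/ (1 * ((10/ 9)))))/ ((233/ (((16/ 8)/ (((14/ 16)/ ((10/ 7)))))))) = 1532/ 233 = 6.58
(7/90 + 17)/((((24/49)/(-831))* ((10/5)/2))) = -20861701/720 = -28974.58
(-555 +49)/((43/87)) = -44022/43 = -1023.77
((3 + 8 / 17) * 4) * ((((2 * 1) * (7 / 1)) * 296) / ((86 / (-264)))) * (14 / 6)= -301219072 / 731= -412064.39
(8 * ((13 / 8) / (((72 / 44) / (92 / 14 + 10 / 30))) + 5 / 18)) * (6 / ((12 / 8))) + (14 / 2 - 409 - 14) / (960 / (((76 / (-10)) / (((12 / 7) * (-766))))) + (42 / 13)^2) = 1489661399594 / 6524892171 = 228.30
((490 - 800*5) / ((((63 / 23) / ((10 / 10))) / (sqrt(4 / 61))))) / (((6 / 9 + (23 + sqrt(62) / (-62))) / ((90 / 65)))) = -328037040*sqrt(61) / 133451591 - 223560*sqrt(3782) / 133451591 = -19.30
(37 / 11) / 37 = 1 / 11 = 0.09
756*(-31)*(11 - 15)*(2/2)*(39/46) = 1828008/23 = 79478.61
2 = 2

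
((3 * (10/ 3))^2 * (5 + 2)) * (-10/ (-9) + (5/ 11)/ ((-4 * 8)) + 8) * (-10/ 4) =-25216625/ 1584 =-15919.59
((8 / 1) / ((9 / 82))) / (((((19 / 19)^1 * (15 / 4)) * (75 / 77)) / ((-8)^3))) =-10217.14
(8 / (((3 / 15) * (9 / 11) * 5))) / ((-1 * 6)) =-44 / 27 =-1.63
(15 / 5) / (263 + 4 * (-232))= -3 / 665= -0.00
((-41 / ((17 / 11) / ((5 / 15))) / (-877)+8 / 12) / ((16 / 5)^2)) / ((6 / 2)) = 756725 / 34350336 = 0.02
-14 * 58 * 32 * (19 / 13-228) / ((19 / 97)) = 390669440 / 13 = 30051495.38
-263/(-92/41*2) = 58.60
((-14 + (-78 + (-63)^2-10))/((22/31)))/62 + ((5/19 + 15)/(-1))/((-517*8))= 87.89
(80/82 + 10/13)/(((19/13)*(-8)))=-465/3116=-0.15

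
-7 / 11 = -0.64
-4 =-4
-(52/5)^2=-2704/25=-108.16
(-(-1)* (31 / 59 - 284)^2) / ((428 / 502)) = 70211131875 / 744934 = 94251.48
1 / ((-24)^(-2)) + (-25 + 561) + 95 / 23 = 25671 / 23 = 1116.13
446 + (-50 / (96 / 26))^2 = 362521 / 576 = 629.38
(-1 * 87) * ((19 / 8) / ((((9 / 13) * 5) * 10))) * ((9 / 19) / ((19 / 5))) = -1131 / 1520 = -0.74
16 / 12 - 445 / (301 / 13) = -17.89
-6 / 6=-1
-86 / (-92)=43 / 46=0.93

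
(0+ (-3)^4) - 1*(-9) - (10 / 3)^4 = -33.46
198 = 198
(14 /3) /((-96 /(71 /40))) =-497 /5760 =-0.09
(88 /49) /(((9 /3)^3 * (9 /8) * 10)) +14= 14.01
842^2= 708964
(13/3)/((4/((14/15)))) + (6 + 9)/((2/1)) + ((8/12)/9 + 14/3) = 1789/135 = 13.25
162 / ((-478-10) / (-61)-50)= -27 / 7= -3.86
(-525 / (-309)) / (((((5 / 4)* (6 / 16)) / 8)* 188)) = 2240 / 14523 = 0.15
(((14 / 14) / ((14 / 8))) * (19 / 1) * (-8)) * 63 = -5472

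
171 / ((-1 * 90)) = -1.90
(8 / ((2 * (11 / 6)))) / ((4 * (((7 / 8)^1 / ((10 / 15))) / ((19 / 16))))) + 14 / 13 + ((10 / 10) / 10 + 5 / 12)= 125351 / 60060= 2.09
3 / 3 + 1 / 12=13 / 12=1.08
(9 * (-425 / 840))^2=65025 / 3136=20.74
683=683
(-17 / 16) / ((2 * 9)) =-17 / 288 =-0.06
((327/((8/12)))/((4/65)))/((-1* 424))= -63765/3392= -18.80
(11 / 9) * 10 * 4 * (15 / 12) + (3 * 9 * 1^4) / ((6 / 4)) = 712 / 9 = 79.11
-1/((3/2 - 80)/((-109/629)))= -218/98753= -0.00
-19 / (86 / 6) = -57 / 43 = -1.33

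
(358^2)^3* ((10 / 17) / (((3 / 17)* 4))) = 5263058151187360 / 3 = 1754352717062453.33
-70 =-70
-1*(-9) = 9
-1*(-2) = 2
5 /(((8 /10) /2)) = 25 /2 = 12.50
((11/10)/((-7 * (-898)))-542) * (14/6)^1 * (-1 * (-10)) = -11356703/898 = -12646.66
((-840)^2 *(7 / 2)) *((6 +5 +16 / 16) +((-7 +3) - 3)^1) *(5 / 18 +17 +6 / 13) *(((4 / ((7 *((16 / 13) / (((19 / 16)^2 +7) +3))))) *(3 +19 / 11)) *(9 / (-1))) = -49370051166.90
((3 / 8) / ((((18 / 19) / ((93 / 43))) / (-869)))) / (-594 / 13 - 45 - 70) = 6653933 / 1437232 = 4.63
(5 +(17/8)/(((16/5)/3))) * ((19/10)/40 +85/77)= 6347877/788480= 8.05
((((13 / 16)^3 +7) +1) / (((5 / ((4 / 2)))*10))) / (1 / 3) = 1.02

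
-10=-10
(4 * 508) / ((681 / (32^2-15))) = 2050288 / 681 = 3010.70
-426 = -426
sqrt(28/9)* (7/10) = 7* sqrt(7)/15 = 1.23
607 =607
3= 3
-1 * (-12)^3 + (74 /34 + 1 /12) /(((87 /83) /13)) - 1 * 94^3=-14710038869 /17748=-828827.97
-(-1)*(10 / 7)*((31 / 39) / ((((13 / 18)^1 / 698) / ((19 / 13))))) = 24667320 / 15379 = 1603.96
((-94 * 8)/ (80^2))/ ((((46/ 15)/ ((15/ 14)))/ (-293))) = 123939/ 10304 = 12.03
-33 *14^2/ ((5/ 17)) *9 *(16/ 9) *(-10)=3518592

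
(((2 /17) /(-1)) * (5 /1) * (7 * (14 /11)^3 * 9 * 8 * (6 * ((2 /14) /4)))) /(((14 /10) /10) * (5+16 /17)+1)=-16464000 /230263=-71.50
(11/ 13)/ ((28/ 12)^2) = 0.16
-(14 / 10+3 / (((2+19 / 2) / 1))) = -191 / 115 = -1.66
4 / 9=0.44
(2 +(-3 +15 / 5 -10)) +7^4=2393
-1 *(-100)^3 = 1000000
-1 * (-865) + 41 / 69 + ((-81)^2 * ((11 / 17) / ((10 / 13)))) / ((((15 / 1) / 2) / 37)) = 823811323 / 29325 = 28092.46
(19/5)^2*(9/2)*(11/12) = 11913/200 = 59.56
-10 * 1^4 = -10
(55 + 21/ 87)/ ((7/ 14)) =3204/ 29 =110.48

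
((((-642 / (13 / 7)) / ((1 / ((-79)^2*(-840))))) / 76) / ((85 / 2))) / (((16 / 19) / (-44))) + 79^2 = -29309910.47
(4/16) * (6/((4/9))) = 27/8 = 3.38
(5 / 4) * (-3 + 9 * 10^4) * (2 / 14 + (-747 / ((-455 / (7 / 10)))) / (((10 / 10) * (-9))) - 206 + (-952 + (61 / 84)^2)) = -79625790688501 / 611520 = -130209626.32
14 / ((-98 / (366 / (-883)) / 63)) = 3294 / 883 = 3.73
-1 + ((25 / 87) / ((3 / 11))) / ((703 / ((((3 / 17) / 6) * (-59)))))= -6254647 / 6238422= -1.00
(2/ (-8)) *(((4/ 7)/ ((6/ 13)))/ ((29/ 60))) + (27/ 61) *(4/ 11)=-65306/ 136213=-0.48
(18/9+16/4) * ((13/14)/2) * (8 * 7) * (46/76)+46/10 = 9407/95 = 99.02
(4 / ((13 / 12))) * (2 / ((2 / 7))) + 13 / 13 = 349 / 13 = 26.85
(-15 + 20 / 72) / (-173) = 265 / 3114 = 0.09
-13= -13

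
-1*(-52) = 52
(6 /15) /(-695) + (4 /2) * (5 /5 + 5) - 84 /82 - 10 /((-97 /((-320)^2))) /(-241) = -109340533164 /3330638075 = -32.83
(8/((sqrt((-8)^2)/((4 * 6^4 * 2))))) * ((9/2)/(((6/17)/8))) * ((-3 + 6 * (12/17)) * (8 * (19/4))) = 49641984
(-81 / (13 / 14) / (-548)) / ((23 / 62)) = 17577 / 40963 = 0.43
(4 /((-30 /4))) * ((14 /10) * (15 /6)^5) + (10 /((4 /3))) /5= -71.42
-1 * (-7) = 7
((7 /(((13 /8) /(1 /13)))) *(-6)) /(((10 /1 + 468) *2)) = -0.00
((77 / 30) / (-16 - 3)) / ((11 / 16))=-56 / 285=-0.20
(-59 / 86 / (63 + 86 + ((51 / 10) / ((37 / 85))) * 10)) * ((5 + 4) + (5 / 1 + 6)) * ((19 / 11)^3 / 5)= -14973197 / 281815292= -0.05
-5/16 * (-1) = 5/16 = 0.31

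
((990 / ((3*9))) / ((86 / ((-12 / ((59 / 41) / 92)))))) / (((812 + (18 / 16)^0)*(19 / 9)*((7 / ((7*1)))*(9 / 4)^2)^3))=-3399024640 / 2314073563911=-0.00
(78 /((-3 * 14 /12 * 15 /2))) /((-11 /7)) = 104 /55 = 1.89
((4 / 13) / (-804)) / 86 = -1 / 224718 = -0.00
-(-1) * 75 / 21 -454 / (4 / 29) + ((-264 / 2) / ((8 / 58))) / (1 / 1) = -59429 / 14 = -4244.93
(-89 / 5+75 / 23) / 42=-836 / 2415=-0.35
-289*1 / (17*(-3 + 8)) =-17 / 5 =-3.40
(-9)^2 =81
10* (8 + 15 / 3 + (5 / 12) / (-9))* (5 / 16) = 34975 / 864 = 40.48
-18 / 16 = -9 / 8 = -1.12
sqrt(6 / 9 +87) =sqrt(789) / 3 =9.36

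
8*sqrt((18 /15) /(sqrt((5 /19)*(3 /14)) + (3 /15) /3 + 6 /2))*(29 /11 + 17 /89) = 132864*sqrt(133) /(979*sqrt(15*sqrt(3990) + 12236)) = 13.63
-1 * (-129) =129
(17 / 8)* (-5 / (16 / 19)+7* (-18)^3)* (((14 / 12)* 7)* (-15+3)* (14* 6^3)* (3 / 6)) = 102850285923 / 8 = 12856285740.38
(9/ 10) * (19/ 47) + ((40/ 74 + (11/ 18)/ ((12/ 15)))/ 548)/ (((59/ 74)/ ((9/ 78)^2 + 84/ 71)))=1607784664597/ 4376094815040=0.37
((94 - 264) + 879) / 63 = 709 / 63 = 11.25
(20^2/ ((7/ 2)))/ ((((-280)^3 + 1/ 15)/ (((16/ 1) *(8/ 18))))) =-256000/ 6914879979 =-0.00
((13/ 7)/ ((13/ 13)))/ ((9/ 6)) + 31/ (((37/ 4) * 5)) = 7414/ 3885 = 1.91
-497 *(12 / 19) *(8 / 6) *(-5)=39760 / 19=2092.63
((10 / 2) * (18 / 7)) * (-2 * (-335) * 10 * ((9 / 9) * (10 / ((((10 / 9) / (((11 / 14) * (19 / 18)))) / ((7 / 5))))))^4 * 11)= 12655961404713 / 1120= 11299965539.92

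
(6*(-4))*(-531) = 12744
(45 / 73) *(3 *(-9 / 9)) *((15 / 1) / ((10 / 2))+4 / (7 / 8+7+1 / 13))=-391095 / 60371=-6.48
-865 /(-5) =173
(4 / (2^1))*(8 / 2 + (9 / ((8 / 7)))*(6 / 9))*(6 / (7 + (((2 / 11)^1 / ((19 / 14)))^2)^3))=9251255926916751 / 583413017821991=15.86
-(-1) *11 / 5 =11 / 5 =2.20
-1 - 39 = -40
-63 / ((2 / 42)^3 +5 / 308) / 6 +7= -4231969 / 6659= -635.53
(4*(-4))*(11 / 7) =-176 / 7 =-25.14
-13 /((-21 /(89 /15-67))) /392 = -2977 /30870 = -0.10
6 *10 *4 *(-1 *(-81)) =19440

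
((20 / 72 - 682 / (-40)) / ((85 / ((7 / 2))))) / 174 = 21833 / 5324400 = 0.00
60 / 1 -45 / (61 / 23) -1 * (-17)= 3662 / 61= 60.03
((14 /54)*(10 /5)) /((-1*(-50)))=7 /675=0.01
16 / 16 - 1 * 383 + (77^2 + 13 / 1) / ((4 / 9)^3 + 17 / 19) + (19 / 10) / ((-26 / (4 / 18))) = 90211426109 / 15922530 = 5665.65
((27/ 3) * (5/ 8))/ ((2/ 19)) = 855/ 16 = 53.44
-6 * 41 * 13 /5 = -3198 /5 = -639.60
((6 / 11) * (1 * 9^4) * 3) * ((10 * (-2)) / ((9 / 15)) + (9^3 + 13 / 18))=82242135 / 11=7476557.73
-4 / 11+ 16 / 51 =-28 / 561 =-0.05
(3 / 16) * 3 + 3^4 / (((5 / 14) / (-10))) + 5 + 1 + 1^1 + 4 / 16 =-36163 / 16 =-2260.19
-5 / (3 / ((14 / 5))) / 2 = -7 / 3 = -2.33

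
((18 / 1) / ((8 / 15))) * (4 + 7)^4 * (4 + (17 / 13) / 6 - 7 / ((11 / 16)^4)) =-1393459515 / 104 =-13398649.18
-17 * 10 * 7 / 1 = -1190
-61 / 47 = -1.30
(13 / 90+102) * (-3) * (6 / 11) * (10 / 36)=-9193 / 198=-46.43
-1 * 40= -40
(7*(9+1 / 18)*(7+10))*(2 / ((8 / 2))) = 19397 / 36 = 538.81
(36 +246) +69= 351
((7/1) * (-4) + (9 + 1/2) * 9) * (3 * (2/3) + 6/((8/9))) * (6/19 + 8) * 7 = 29287.17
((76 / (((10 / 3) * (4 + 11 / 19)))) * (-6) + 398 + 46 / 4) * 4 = 220182 / 145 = 1518.50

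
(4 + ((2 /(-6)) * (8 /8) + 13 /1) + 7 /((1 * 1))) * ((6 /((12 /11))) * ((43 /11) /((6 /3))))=3053 /12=254.42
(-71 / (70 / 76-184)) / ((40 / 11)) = 14839 / 139140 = 0.11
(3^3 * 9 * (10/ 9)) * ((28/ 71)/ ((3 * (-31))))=-2520/ 2201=-1.14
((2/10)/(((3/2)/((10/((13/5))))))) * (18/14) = 60/91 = 0.66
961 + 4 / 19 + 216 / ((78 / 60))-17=1110.36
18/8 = 9/4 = 2.25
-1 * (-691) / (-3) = -691 / 3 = -230.33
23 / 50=0.46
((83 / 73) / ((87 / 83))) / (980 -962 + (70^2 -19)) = 6889 / 31113549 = 0.00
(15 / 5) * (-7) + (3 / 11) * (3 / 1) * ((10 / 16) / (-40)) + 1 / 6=-20.85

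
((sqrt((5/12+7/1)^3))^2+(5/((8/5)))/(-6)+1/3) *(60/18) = 3523225/2592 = 1359.27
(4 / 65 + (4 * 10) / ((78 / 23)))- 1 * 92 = -15628 / 195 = -80.14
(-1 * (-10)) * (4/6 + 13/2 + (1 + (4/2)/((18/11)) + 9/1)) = 1655/9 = 183.89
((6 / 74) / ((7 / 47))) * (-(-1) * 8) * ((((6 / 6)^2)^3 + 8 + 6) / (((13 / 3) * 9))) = 1.68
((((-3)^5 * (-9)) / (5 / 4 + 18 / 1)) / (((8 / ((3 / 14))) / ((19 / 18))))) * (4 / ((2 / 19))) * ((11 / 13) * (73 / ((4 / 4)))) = 19211337 / 2548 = 7539.77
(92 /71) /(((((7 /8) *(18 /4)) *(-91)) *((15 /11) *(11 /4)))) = -5888 /6105645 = -0.00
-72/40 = -9/5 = -1.80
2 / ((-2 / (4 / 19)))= -4 / 19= -0.21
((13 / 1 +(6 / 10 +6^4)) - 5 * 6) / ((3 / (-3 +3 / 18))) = -1208.51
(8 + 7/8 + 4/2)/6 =29/16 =1.81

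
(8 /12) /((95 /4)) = 8 /285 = 0.03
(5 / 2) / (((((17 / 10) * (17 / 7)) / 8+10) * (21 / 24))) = 1600 / 5889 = 0.27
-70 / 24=-35 / 12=-2.92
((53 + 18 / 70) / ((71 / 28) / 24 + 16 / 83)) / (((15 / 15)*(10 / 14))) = 103966464 / 416125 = 249.84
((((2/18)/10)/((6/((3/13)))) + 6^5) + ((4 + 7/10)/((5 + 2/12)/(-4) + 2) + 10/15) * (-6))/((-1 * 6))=-61517293/47736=-1288.70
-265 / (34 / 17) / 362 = -265 / 724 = -0.37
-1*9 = -9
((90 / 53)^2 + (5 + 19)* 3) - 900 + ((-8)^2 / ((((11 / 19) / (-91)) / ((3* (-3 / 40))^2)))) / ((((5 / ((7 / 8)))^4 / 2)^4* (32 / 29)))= -54750679721691394938198336771625989 / 66355097239552000000000000000000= -825.12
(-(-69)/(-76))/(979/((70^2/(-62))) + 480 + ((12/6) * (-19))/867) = -73283175/37741080046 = -0.00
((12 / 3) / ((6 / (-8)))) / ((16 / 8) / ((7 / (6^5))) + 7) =-112 / 46803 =-0.00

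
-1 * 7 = -7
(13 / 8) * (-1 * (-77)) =1001 / 8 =125.12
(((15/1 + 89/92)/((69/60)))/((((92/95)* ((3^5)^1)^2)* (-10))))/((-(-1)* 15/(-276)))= 27911/62473842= 0.00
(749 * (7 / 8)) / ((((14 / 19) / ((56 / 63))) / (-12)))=-28462 / 3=-9487.33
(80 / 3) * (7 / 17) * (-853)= -477680 / 51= -9366.27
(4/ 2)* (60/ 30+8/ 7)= 44/ 7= 6.29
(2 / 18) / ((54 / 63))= 7 / 54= 0.13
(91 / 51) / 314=91 / 16014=0.01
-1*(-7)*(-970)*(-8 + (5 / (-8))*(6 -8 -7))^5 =8406356105 / 16384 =513083.26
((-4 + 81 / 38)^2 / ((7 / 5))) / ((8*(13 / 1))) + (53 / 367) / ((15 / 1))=0.03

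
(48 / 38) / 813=8 / 5149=0.00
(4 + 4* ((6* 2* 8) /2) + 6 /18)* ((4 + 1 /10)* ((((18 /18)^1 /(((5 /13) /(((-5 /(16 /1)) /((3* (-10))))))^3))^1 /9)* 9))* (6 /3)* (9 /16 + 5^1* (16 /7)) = 71253339079 /185794560000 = 0.38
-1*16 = -16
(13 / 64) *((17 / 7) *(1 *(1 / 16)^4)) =221 / 29360128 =0.00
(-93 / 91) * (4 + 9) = -93 / 7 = -13.29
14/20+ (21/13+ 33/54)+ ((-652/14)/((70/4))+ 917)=26293409/28665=917.27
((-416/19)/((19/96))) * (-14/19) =559104/6859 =81.51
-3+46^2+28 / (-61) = 128865 / 61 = 2112.54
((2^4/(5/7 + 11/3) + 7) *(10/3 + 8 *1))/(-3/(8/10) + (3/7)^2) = -1632680/48231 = -33.85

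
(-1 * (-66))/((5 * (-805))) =-66/4025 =-0.02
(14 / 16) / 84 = 1 / 96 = 0.01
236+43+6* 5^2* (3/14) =2178/7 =311.14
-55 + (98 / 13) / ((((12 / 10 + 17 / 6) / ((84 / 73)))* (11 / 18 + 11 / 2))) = -69027017 / 1263119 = -54.65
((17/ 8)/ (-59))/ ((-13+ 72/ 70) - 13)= 595/ 412528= 0.00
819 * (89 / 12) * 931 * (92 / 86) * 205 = 106655690505 / 86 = 1240182447.73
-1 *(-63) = 63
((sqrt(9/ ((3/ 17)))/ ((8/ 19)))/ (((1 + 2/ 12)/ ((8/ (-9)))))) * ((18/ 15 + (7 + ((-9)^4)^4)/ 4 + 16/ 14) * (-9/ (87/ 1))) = 616129212793242576 * sqrt(51)/ 7105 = 619288202096747.30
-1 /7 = -0.14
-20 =-20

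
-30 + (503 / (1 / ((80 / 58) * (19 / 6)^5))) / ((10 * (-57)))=-70625303 / 169128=-417.58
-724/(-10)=362/5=72.40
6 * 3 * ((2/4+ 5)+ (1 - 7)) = -9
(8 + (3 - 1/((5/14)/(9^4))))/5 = -91799/25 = -3671.96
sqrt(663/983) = sqrt(651729)/983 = 0.82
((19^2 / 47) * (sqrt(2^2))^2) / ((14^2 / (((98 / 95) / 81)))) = 38 / 19035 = 0.00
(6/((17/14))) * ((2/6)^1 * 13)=364/17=21.41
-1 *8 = -8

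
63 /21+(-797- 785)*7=-11071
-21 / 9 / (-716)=7 / 2148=0.00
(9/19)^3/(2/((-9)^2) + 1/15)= 295245/253783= 1.16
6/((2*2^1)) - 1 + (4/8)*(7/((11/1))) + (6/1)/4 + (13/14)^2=6857/2156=3.18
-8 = -8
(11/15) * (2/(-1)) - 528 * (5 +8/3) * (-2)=121418/15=8094.53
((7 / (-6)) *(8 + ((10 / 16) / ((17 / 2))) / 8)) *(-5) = 152495 / 3264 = 46.72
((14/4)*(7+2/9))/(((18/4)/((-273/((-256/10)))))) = 207025/3456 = 59.90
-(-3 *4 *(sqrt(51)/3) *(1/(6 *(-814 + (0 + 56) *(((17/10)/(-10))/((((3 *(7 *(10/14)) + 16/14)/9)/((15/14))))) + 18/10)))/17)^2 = -319225/2722659929259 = -0.00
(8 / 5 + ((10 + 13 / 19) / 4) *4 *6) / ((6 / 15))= 164.26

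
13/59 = 0.22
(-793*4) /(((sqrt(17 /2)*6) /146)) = -231556*sqrt(34) /51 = -26474.35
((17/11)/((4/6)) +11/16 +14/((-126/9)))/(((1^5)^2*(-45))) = -353/7920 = -0.04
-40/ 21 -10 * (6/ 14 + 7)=-1600/ 21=-76.19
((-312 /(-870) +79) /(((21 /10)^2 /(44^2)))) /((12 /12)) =445551040 /12789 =34838.61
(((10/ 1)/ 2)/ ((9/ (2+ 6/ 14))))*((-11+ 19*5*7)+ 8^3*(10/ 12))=275570/ 189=1458.04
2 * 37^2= 2738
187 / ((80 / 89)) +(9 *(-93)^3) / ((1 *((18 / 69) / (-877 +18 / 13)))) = 24298604263.38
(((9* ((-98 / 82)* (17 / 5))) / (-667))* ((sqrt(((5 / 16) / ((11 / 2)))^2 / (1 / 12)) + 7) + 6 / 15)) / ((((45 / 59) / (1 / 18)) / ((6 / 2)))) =49147* sqrt(3) / 36098040 + 1818439 / 20510250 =0.09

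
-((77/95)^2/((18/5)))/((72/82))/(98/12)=-4961/194940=-0.03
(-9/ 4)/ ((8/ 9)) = -81/ 32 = -2.53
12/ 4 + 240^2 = 57603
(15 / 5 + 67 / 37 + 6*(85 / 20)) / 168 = 2243 / 12432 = 0.18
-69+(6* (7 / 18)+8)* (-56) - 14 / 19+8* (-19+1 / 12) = -15195 / 19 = -799.74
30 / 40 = 3 / 4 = 0.75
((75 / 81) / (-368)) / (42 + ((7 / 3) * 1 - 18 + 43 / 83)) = -2075 / 22144032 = -0.00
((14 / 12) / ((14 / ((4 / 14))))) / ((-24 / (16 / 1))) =-1 / 63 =-0.02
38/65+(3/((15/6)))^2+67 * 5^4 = 13610033/325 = 41877.02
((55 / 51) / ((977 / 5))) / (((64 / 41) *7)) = 11275 / 22322496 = 0.00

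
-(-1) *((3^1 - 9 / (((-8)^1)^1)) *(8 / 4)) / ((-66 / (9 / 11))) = -9 / 88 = -0.10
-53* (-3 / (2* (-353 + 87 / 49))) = -7791 / 34420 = -0.23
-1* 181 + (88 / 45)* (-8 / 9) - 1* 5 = -76034 / 405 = -187.74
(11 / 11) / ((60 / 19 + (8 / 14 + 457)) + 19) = 133 / 63804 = 0.00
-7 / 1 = -7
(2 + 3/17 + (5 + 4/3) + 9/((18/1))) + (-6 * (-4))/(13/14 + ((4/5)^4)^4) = 263248843186193/7720916898794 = 34.10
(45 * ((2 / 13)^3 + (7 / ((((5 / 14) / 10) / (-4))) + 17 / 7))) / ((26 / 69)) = -37321264755 / 399854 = -93337.23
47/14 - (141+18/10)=-9761/70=-139.44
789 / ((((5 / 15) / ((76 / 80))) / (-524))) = -5891463 / 5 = -1178292.60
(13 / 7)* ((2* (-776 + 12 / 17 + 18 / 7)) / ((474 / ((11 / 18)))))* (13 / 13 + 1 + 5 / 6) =-6574711 / 627102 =-10.48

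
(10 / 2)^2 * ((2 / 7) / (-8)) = -25 / 28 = -0.89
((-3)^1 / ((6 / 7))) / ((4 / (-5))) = 35 / 8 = 4.38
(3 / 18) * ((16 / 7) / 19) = 8 / 399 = 0.02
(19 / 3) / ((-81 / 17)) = -323 / 243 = -1.33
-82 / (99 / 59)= -4838 / 99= -48.87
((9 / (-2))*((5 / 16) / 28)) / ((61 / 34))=-0.03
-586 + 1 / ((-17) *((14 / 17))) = -8205 / 14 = -586.07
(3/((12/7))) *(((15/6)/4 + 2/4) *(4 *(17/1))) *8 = 1071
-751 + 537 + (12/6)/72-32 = -8855/36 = -245.97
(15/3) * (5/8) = 25/8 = 3.12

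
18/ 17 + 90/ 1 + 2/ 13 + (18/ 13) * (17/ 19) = 388204/ 4199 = 92.45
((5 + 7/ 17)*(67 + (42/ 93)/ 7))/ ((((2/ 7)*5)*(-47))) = -5.41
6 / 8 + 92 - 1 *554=-1845 / 4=-461.25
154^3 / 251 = 3652264 / 251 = 14550.85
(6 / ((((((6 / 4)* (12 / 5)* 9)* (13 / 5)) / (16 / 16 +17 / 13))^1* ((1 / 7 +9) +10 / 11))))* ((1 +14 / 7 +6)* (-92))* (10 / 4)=-2213750 / 65403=-33.85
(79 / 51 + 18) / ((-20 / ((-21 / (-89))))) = -6979 / 30260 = -0.23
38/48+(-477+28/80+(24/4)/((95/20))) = -1082077/2280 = -474.60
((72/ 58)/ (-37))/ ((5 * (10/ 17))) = -306/ 26825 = -0.01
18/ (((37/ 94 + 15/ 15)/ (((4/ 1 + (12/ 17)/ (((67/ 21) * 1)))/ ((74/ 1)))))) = 0.74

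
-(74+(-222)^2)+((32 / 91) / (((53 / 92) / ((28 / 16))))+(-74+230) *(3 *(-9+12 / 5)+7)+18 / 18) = -176910161 / 3445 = -51352.73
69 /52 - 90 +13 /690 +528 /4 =43.35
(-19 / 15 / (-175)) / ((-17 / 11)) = -209 / 44625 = -0.00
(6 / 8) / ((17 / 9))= 0.40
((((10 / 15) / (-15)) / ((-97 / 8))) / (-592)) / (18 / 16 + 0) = -0.00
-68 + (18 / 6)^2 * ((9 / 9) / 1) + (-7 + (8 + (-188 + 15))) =-231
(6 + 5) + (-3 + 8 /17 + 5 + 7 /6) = 1493 /102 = 14.64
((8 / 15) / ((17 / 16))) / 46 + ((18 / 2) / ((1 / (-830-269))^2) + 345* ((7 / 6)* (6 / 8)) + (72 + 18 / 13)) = 6630621581651 / 609960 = 10870584.27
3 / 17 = 0.18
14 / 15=0.93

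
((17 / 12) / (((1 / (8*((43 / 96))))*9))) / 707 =731 / 916272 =0.00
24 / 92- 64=-63.74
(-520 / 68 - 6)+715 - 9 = 11770 / 17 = 692.35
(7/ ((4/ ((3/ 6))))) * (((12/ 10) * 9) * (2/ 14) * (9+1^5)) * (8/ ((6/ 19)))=342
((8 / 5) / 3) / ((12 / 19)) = 38 / 45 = 0.84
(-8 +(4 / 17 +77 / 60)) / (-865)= 6611 / 882300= 0.01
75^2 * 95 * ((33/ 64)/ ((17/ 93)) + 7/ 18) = 1866096875/ 1088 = 1715162.57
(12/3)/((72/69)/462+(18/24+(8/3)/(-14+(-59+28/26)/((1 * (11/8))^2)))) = 2984375856/516683081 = 5.78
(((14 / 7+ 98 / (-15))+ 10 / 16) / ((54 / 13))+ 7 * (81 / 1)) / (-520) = -3668063 / 3369600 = -1.09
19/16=1.19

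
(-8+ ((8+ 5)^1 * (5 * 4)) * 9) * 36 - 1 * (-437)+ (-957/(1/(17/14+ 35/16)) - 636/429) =1299410249/16016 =81132.01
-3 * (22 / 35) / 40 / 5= -33 / 3500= -0.01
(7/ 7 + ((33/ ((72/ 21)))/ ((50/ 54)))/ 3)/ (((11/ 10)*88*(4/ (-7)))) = -6251/ 77440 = -0.08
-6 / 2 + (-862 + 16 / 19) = -16419 / 19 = -864.16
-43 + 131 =88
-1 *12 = -12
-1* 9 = -9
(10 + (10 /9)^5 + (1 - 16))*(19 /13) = -3709655 /767637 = -4.83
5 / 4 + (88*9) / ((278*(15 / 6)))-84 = -226877 / 2780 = -81.61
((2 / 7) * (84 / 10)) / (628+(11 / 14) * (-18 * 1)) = 84 / 21485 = 0.00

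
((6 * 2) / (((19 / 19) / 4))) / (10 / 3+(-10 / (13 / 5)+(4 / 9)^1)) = -702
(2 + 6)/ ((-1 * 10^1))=-4/ 5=-0.80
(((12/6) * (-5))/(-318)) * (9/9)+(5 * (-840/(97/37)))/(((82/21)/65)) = -16863599615/632343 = -26668.44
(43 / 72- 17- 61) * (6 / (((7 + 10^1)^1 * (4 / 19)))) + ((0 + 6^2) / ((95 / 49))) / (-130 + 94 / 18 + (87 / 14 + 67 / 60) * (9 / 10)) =-129.92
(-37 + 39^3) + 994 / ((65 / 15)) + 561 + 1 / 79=61694352 / 1027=60072.40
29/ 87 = 1/ 3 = 0.33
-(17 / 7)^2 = -289 / 49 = -5.90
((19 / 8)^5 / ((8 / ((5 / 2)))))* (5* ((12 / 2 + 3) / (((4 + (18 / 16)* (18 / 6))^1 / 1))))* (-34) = -9471078675 / 1933312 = -4898.89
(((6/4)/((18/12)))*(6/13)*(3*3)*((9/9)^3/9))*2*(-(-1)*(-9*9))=-972/13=-74.77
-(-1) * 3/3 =1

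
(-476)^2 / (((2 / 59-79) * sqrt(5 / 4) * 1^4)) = -26735968 * sqrt(5) / 23295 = -2566.36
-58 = -58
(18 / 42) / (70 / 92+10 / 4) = 23 / 175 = 0.13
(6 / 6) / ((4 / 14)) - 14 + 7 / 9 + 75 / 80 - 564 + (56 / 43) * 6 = -3498299 / 6192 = -564.97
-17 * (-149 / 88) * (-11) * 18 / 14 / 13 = -22797 / 728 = -31.31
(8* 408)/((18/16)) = 8704/3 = 2901.33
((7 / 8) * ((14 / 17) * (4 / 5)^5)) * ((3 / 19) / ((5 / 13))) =489216 / 5046875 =0.10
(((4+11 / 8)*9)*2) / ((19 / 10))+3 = 2049 / 38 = 53.92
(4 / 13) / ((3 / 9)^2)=2.77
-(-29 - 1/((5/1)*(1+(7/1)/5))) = 29.08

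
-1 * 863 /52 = -863 /52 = -16.60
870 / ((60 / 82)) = 1189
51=51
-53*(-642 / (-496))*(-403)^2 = -89131107 / 8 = -11141388.38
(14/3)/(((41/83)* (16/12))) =581/82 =7.09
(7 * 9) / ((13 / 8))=504 / 13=38.77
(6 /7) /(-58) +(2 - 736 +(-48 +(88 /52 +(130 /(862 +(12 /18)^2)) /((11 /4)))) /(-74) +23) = -2961243512113 /4168477313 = -710.39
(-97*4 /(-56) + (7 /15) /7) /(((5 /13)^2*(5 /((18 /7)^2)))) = 13406094 /214375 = 62.54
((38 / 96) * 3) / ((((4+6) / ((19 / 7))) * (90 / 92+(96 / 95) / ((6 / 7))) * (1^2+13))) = 0.01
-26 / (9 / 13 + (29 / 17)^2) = -48841 / 6767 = -7.22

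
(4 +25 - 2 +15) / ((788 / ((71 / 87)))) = 497 / 11426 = 0.04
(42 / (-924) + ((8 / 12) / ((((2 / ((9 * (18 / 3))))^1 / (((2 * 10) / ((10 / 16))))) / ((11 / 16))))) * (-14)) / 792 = -121969 / 17424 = -7.00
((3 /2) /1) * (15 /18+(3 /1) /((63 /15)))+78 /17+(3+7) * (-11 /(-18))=55781 /4284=13.02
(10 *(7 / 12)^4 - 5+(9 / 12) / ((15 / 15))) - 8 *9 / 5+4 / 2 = -803111 / 51840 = -15.49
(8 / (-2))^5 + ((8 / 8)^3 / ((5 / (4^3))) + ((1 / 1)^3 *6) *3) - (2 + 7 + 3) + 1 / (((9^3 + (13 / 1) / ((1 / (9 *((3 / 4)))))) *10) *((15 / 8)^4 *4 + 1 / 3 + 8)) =-1005.20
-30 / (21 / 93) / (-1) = 930 / 7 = 132.86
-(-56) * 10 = 560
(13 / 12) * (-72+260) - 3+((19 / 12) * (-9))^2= 19379 / 48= 403.73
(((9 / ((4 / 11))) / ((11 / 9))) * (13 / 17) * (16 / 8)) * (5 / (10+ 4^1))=11.06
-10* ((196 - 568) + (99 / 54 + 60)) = 3101.67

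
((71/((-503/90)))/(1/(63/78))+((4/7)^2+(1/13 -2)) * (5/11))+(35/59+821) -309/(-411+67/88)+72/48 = 938801423605317/1154936188406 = 812.86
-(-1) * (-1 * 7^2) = -49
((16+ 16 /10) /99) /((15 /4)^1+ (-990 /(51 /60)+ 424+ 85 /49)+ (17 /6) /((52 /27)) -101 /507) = -9009728 /37196342265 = -0.00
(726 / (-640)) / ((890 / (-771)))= 279873 / 284800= 0.98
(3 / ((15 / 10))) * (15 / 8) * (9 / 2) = 135 / 8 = 16.88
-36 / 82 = -18 / 41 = -0.44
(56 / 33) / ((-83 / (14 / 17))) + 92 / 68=62213 / 46563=1.34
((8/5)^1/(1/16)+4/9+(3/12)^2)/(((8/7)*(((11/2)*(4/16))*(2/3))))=131579/5280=24.92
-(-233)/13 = 233/13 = 17.92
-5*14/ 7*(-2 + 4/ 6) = 40/ 3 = 13.33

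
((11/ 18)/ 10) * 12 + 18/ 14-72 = -7348/ 105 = -69.98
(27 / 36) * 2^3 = 6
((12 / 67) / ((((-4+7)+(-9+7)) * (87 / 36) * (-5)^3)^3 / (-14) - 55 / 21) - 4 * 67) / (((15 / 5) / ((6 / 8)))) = -213832178395009 / 3191525051755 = -67.00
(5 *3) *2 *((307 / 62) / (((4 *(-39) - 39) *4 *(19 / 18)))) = -2763 / 15314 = -0.18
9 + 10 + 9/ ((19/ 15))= 496/ 19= 26.11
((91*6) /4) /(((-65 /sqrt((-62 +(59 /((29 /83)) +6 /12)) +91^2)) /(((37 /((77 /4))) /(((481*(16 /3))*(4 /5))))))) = -0.18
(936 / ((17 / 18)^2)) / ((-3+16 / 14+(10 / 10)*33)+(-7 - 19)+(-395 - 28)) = -2.51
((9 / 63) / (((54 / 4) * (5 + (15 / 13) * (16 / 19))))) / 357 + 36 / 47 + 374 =1752992420668 / 4677565725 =374.77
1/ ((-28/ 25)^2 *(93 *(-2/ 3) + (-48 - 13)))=-625/ 96432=-0.01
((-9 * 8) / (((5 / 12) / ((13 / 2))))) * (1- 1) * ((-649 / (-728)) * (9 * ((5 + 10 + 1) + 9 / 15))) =0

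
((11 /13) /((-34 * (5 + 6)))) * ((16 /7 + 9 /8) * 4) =-191 /6188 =-0.03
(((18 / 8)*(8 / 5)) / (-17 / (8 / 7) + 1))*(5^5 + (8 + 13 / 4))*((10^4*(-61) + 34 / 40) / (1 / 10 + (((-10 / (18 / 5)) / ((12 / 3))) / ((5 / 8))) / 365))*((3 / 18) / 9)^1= 171885560487 / 1813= 94807258.96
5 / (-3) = -5 / 3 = -1.67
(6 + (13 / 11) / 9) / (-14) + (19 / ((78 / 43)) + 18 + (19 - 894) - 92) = -8459123 / 9009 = -938.96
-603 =-603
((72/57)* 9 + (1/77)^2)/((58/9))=11526147/6533758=1.76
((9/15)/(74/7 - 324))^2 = 441/120340900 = 0.00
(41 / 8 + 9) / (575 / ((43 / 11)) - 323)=-4859 / 60512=-0.08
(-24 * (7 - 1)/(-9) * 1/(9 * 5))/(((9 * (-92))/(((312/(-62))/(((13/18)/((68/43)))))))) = 2176/459885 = 0.00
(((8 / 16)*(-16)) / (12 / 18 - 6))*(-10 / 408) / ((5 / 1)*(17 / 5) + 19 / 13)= -13 / 6528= -0.00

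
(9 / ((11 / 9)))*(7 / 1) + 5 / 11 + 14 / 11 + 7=663 / 11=60.27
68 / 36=17 / 9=1.89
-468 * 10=-4680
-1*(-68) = 68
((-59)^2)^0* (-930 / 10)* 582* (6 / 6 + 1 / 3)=-72168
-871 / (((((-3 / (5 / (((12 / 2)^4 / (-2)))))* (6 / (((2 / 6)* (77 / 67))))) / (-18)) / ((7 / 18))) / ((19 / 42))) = 95095 / 209952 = 0.45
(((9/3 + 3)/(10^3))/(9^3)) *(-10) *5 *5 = -1/486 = -0.00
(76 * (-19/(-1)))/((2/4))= 2888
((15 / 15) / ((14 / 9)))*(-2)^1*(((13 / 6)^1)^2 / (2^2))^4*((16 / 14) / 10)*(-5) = 815730721 / 585252864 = 1.39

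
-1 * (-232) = 232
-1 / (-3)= 1 / 3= 0.33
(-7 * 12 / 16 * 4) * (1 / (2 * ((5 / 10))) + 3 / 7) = -30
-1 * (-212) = 212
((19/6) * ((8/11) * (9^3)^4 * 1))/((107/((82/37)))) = 586700290449864/43549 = 13472187431.40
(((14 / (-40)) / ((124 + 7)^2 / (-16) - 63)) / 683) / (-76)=-7 / 1178895565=-0.00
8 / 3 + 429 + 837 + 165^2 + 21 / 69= 1966084 / 69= 28493.97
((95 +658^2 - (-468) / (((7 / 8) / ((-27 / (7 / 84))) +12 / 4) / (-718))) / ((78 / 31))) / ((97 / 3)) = 77297296053 / 19593418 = 3945.06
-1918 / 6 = -959 / 3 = -319.67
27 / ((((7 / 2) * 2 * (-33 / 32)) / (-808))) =232704 / 77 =3022.13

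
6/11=0.55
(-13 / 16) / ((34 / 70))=-455 / 272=-1.67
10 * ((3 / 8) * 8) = 30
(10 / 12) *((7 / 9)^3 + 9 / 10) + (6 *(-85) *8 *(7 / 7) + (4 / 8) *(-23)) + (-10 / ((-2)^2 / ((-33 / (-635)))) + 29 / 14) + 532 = -27658150787 / 7776972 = -3556.42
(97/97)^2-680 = -679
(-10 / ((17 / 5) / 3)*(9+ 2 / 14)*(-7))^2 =92160000 / 289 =318892.73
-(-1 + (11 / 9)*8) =-79 / 9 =-8.78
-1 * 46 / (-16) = 23 / 8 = 2.88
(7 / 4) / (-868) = -0.00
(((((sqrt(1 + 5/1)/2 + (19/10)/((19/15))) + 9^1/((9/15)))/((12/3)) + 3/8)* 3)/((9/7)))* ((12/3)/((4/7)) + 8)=168.22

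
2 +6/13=32/13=2.46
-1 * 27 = -27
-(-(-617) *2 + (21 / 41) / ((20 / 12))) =-253033 / 205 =-1234.31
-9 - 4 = -13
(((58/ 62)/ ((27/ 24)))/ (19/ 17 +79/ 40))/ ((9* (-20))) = -7888/ 5280633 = -0.00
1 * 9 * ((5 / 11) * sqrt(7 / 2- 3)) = 2.89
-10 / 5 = -2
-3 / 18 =-1 / 6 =-0.17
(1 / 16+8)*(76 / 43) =57 / 4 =14.25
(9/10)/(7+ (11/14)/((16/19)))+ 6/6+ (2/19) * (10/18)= 1780553/1519335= 1.17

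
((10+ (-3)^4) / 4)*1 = 91 / 4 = 22.75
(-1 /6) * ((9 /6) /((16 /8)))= -1 /8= -0.12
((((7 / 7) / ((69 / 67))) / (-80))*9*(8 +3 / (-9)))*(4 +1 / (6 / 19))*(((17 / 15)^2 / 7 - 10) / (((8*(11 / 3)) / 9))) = 18.08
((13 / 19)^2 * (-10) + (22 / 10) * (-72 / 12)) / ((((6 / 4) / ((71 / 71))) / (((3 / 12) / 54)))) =-8069 / 146205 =-0.06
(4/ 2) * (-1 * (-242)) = 484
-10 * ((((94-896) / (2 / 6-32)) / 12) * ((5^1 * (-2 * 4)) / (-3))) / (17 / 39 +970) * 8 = -1668160 / 719093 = -2.32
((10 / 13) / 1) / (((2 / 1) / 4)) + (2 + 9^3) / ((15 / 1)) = 9803 / 195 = 50.27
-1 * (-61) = 61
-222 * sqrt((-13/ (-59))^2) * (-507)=24800.03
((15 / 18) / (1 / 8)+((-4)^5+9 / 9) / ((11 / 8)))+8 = -2188 / 3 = -729.33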